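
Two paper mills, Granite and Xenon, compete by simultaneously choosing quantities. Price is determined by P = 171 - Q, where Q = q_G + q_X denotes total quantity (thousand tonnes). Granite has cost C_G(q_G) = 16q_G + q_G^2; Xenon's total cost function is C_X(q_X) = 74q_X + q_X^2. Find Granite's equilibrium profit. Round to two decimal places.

Granite's profit: π_G = (171 - Q)q_G - (16q_G + q_G²). Setting ∂π_G/∂q_G = 0: 155 - 4q_G - (q_X) = 0.
Xenon's first-order condition: 97 - 4q_X - (q_G) = 0.
So q_G = (155 - q_X)/4 and q_X = (97 - q_G)/4.
Solving the pair: q_G = 523/15, q_X = 233/15.
Price P = 171 - 252/5 = 603/5.
Granite's profit: (603/5)·(523/15) - 16·(523/15) - (523/15)² = 2431.3689.

2431.37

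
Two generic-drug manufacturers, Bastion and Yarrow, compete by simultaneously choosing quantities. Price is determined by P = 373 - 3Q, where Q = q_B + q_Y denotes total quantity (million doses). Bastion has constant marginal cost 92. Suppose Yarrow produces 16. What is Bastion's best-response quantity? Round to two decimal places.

With the rival's output fixed at 16, Bastion's profit is π_B = (373 - 3·16 - 3q_B)q_B - (92q_B) = (325 - 3q_B)q_B - (92q_B).
∂π_B/∂q_B = 233 - 6q_B = 0, so q_B = 233/6.

38.83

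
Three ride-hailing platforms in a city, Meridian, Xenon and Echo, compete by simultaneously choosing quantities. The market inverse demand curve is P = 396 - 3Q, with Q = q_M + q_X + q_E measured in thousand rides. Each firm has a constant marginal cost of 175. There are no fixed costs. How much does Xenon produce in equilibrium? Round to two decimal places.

Each firm earns π_i = (396 - 3Q)q_i - 175q_i.
Setting ∂π_i/∂q_i = 0 with rivals' quantities fixed: 221 - 6q_i - 3·Σ_{j≠i} q_j = 0.
By symmetry each firm produces the same amount; substituting Σ_{j≠i} q_j = 2q_i yields q_i = 221/12.

18.42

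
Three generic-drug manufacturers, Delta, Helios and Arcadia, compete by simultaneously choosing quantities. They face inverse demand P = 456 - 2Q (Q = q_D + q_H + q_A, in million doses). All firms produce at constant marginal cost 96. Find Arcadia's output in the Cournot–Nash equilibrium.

A representative firm's profit is π_i = q_i(456 - 2Q) - 96q_i.
First-order condition (treating rivals' output as given): 360 - 4q_i - 2·Σ_{j≠i} q_j = 0.
With identical firms every q_j equals q_i, so Σ_{j≠i} q_j = 2q_i and 360 = 8q_i, giving q_i = 45.

45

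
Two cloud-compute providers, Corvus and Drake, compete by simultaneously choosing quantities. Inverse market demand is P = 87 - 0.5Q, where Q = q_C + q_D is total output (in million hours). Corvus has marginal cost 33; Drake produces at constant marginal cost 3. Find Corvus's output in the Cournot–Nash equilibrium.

Corvus's profit: π_C = (87 - 0.5Q)q_C - (33q_C). Setting ∂π_C/∂q_C = 0: 54 - q_C - (1/2)(q_D) = 0.
Drake's profit: π_D = (87 - 0.5Q)q_D - (3q_D). Setting ∂π_D/∂q_D = 0: 84 - q_D - (1/2)(q_C) = 0.
Best responses: q_C = (54 - (1/2)q_D), q_D = (84 - (1/2)q_C).
Solving the pair: q_C = 16, q_D = 76.

16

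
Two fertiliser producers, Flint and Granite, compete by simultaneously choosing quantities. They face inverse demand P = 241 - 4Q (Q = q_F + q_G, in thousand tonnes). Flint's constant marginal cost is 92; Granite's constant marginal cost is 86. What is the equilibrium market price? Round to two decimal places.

139.67

Flint's profit: π_F = (241 - 4Q)q_F - (92q_F). Setting ∂π_F/∂q_F = 0: 149 - 8q_F - 4(q_G) = 0.
Granite's profit: π_G = (241 - 4Q)q_G - (86q_G). Setting ∂π_G/∂q_G = 0: 155 - 8q_G - 4(q_F) = 0.
Rearranging gives the reaction functions q_F = (149 - 4q_G)/8 and q_G = (155 - 4q_F)/8.
Substituting one into the other gives q_F = 143/12 and q_G = 161/12.
Total output Q = 76/3, so price P = 241 - 4·(76/3) = 419/3.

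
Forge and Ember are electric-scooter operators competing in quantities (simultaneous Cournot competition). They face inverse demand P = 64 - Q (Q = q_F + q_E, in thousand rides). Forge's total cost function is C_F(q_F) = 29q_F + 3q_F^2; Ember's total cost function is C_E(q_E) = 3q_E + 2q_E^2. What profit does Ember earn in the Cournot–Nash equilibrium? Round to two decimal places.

278.69

Forge's profit: π_F = (64 - Q)q_F - (29q_F + 3q_F²). Setting ∂π_F/∂q_F = 0: 35 - 8q_F - (q_E) = 0.
Ember's profit: π_E = (64 - Q)q_E - (3q_E + 2q_E²). Setting ∂π_E/∂q_E = 0: 61 - 6q_E - (q_F) = 0.
So q_F = (35 - q_E)/8 and q_E = (61 - q_F)/6.
Substituting one into the other gives q_F = 149/47 and q_E = 453/47.
Price P = 64 - 602/47 = 51.1915.
Ember's profit: 51.1915·(453/47) - 3·(453/47) - 2(453/47)² = 278.6904.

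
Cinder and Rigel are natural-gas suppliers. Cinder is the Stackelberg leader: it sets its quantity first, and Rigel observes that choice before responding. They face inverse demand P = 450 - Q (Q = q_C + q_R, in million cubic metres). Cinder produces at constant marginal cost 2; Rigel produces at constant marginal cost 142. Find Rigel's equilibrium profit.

49

Solve by backward induction. Given q_C, the follower Rigel maximises π_R = (450 - q_C - q_R)q_R - 142q_R.
∂π_R/∂q_R = 308 - q_C - 2q_R = 0 gives the reaction function q_R = (308 - q_C)/2.
Cinder substitutes q_R(q_C) into its own profit: π_C = q_C(450 - q_C - (308 - q_C)/2) - 2q_C = (296 - (1/2)q_C)q_C - 2q_C.
Maximising: ∂π_C/∂q_C = 294 - q_C = 0, giving q_C = 294.
Then q_R = (308 - 294)/2 = 7.
Price P = 450 - 301 = 149.
Rigel's profit: (149 - 142)·7 = 49.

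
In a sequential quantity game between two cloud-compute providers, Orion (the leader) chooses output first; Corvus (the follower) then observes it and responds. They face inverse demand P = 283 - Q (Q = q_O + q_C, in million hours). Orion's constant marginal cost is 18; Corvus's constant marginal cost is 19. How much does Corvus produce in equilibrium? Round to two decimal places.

The follower Corvus best-responds to any q_O: π_C = (283 - Q)q_C - 19q_C.
Follower FOC: 264 - q_O - 2q_C = 0, so q_C(q_O) = (264 - q_O)/2.
Orion substitutes q_C(q_O) into its own profit: π_O = q_O(283 - q_O - (264 - q_O)/2) - 18q_O = (151 - (1/2)q_O)q_O - 18q_O.
Maximising: ∂π_O/∂q_O = 133 - q_O = 0, giving q_O = 133.
Then q_C = (264 - 133)/2 = 131/2.

65.50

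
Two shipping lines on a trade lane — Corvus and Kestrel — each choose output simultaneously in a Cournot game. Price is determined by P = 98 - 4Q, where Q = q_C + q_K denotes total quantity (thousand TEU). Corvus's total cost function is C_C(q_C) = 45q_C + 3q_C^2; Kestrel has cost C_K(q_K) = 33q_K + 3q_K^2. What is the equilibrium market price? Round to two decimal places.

Corvus's profit: π_C = (98 - 4Q)q_C - (45q_C + 3q_C²). Setting ∂π_C/∂q_C = 0: 53 - 14q_C - 4(q_K) = 0.
Kestrel's first-order condition: 65 - 14q_K - 4(q_C) = 0.
Best responses: q_C = (53 - 4q_K)/14, q_K = (65 - 4q_C)/14.
Substituting one into the other gives q_C = 241/90 and q_K = 349/90.
Total output Q = 59/9, so price P = 98 - 4·(59/9) = 646/9.

71.78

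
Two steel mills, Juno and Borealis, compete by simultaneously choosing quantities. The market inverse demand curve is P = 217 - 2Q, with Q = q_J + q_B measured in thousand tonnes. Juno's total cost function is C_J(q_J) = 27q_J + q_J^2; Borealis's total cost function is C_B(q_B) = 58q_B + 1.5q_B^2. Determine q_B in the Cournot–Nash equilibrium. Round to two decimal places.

Juno's profit: π_J = (217 - 2Q)q_J - (27q_J + q_J²). Setting ∂π_J/∂q_J = 0: 190 - 6q_J - 2(q_B) = 0.
Borealis's first-order condition: 159 - 7q_B - 2(q_J) = 0.
Rearranging gives the reaction functions q_J = (190 - 2q_B)/6 and q_B = (159 - 2q_J)/7.
Substituting one into the other gives q_J = 506/19 and q_B = 287/19.

15.11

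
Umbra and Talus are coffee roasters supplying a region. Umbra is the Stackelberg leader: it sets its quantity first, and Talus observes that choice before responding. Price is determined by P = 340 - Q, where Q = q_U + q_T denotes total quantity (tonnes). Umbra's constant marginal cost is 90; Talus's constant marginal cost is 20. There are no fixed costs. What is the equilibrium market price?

The follower Talus best-responds to any q_U: π_T = (340 - Q)q_T - 20q_T.
Follower FOC: 320 - q_U - 2q_T = 0, so q_T(q_U) = (320 - q_U)/2.
The leader anticipates this reaction. Substituting into P = 340 - Q gives P = 180 - (1/2)q_U, so π_U = (180 - (1/2)q_U)q_U - 90q_U.
Leader FOC: 90 - q_U = 0, so q_U = 90.
Then q_T = (320 - 90)/2 = 115.
Total output Q = 205, so price P = 340 - 205 = 135.

135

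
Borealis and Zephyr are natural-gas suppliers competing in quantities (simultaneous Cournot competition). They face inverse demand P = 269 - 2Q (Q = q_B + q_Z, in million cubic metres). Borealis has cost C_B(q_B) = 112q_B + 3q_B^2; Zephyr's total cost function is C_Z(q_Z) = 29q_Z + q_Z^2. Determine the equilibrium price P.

178

Borealis's profit: π_B = (269 - 2Q)q_B - (112q_B + 3q_B²). Setting ∂π_B/∂q_B = 0: 157 - 10q_B - 2(q_Z) = 0.
Zephyr's first-order condition: 240 - 6q_Z - 2(q_B) = 0.
So q_B = (157 - 2q_Z)/10 and q_Z = (240 - 2q_B)/6.
Substituting one into the other gives q_B = 33/4 and q_Z = 149/4.
Total output Q = 91/2, so price P = 269 - 2·(91/2) = 178.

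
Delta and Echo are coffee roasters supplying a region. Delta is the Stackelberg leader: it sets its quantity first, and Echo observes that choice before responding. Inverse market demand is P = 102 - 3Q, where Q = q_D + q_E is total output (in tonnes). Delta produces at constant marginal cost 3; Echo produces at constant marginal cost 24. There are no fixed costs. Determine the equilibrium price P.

Solve by backward induction. Given q_D, the follower Echo maximises π_E = (102 - 3q_D - 3q_E)q_E - 24q_E.
∂π_E/∂q_E = 78 - 3q_D - 6q_E = 0 gives the reaction function q_E = (78 - 3q_D)/6.
The leader anticipates this reaction. Substituting into P = 102 - 3Q gives P = 63 - (3/2)q_D, so π_D = (63 - (3/2)q_D)q_D - 3q_D.
Maximising: ∂π_D/∂q_D = 60 - 3q_D = 0, giving q_D = 20.
Then q_E = (78 - 3·20)/6 = 3.
Total output Q = 23, so price P = 102 - 3·23 = 33.

33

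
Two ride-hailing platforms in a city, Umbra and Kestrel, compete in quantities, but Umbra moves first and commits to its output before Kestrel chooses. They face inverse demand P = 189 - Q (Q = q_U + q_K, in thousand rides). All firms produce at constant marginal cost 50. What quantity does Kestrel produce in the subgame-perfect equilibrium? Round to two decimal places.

34.75

The follower Kestrel best-responds to any q_U: π_K = (189 - Q)q_K - 50q_K.
∂π_K/∂q_K = 139 - q_U - 2q_K = 0 gives the reaction function q_K = (139 - q_U)/2.
Umbra substitutes q_K(q_U) into its own profit: π_U = q_U(189 - q_U - (139 - q_U)/2) - 50q_U = (239/2 - (1/2)q_U)q_U - 50q_U.
Leader FOC: 139/2 - q_U = 0, so q_U = 139/2.
Then q_K = (139 - 139/2)/2 = 139/4.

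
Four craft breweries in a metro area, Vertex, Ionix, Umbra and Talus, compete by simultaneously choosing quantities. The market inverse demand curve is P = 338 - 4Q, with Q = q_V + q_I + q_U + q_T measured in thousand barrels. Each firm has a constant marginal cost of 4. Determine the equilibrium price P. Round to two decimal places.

70.80

A representative firm's profit is π_i = q_i(338 - 4Q) - 4q_i.
Setting ∂π_i/∂q_i = 0 with rivals' quantities fixed: 334 - 8q_i - 4·Σ_{j≠i} q_j = 0.
By symmetry each firm produces the same amount; substituting Σ_{j≠i} q_j = 3q_i yields q_i = 334/20 = 167/10.
Total output Q = 334/5, so price P = 338 - 4·(334/5) = 354/5.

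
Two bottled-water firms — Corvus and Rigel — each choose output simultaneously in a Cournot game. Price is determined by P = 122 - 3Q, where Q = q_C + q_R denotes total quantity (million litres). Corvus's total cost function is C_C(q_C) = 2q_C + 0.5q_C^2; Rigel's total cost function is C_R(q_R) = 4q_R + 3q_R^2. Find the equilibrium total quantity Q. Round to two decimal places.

20.69

Corvus's profit: π_C = (122 - 3Q)q_C - (2q_C + (1/2)q_C²). Setting ∂π_C/∂q_C = 0: 120 - 7q_C - 3(q_R) = 0.
Rigel's first-order condition: 118 - 12q_R - 3(q_C) = 0.
Rearranging gives the reaction functions q_C = (120 - 3q_R)/7 and q_R = (118 - 3q_C)/12.
Solving the pair: q_C = 362/25, q_R = 466/75.
Total output Q = 362/25 + 466/75 = 1552/75.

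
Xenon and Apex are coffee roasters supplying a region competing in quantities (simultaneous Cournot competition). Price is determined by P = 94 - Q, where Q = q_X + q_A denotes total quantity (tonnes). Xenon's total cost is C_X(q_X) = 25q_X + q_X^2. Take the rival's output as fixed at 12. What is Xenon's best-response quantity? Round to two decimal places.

With the rival's output fixed at 12, Xenon's profit is π_X = (94 - 12 - q_X)q_X - (25q_X + q_X²) = (82 - q_X)q_X - (25q_X + q_X²).
∂π_X/∂q_X = 57 - 4q_X = 0, so q_X = 57/4.

14.25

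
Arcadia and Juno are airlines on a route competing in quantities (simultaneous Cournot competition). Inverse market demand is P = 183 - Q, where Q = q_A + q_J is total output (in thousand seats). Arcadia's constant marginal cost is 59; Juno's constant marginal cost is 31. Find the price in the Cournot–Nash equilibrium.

Arcadia's profit: π_A = (183 - Q)q_A - (59q_A). Setting ∂π_A/∂q_A = 0: 124 - 2q_A - (q_J) = 0.
Juno's profit: π_J = (183 - Q)q_J - (31q_J). Setting ∂π_J/∂q_J = 0: 152 - 2q_J - (q_A) = 0.
So q_A = (124 - q_J)/2 and q_J = (152 - q_A)/2.
Substituting one into the other gives q_A = 32 and q_J = 60.
Total output Q = 92, so price P = 183 - 92 = 91.

91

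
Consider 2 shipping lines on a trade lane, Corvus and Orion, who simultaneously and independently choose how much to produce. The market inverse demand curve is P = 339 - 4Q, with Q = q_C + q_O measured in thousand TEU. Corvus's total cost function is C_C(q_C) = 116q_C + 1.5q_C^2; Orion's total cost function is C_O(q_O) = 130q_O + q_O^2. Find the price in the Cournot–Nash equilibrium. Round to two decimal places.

219.81

Corvus's profit: π_C = (339 - 4Q)q_C - (116q_C + (3/2)q_C²). Setting ∂π_C/∂q_C = 0: 223 - 11q_C - 4(q_O) = 0.
Orion's profit: π_O = (339 - 4Q)q_O - (130q_O + q_O²). Setting ∂π_O/∂q_O = 0: 209 - 10q_O - 4(q_C) = 0.
So q_C = (223 - 4q_O)/11 and q_O = (209 - 4q_C)/10.
Substituting one into the other gives q_C = 697/47 and q_O = 1407/94.
Total output Q = 29.7979, so price P = 339 - 4·29.7979 = 219.8085.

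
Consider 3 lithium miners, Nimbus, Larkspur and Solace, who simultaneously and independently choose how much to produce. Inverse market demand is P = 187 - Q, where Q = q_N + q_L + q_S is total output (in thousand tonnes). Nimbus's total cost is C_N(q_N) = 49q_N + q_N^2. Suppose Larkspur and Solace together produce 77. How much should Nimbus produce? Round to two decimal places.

With rivals' combined output fixed at 77, Nimbus's profit is π_N = (187 - 77 - q_N)q_N - (49q_N + q_N²) = (110 - q_N)q_N - (49q_N + q_N²).
∂π_N/∂q_N = 61 - 4q_N = 0, so q_N = 61/4.

15.25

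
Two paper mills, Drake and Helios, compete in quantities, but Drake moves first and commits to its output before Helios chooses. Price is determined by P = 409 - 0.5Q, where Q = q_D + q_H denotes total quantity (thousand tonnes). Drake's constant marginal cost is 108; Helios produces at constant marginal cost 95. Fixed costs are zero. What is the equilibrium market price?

Solve by backward induction. Given q_D, the follower Helios maximises π_H = (409 - (1/2)q_D - (1/2)q_H)q_H - 95q_H.
Follower FOC: 314 - (1/2)q_D - q_H = 0, so q_H(q_D) = (314 - (1/2)q_D).
The leader anticipates this reaction. Substituting into P = 409 - 0.5Q gives P = 252 - (1/4)q_D, so π_D = (252 - (1/4)q_D)q_D - 108q_D.
Leader FOC: 144 - (1/2)q_D = 0, so q_D = 288.
Then q_H = (314 - (1/2)·288) = 170.
Total output Q = 458, so price P = 409 - (1/2)·458 = 180.

180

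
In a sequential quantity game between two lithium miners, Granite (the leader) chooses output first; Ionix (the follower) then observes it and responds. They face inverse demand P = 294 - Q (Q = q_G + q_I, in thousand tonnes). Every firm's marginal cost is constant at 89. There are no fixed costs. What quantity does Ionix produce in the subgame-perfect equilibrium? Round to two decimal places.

The follower Ionix best-responds to any q_G: π_I = (294 - Q)q_I - 89q_I.
∂π_I/∂q_I = 205 - q_G - 2q_I = 0 gives the reaction function q_I = (205 - q_G)/2.
Granite substitutes q_I(q_G) into its own profit: π_G = q_G(294 - q_G - (205 - q_G)/2) - 89q_G = (383/2 - (1/2)q_G)q_G - 89q_G.
Leader FOC: 205/2 - q_G = 0, so q_G = 205/2.
Then q_I = (205 - 205/2)/2 = 205/4.

51.25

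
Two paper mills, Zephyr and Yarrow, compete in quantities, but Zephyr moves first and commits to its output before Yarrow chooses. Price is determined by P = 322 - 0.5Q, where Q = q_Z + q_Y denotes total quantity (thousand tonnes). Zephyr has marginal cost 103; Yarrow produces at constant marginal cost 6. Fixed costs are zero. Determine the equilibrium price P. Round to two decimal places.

The follower Yarrow best-responds to any q_Z: π_Y = (322 - 0.5Q)q_Y - 6q_Y.
Setting the follower's marginal profit to zero, 316 - (1/2)q_Z - q_Y = 0, i.e. q_Y = (316 - (1/2)q_Z).
The leader anticipates this reaction. Substituting into P = 322 - 0.5Q gives P = 164 - (1/4)q_Z, so π_Z = (164 - (1/4)q_Z)q_Z - 103q_Z.
Maximising: ∂π_Z/∂q_Z = 61 - (1/2)q_Z = 0, giving q_Z = 122.
Then q_Y = (316 - (1/2)·122) = 255.
Total output Q = 377, so price P = 322 - (1/2)·377 = 267/2.

133.50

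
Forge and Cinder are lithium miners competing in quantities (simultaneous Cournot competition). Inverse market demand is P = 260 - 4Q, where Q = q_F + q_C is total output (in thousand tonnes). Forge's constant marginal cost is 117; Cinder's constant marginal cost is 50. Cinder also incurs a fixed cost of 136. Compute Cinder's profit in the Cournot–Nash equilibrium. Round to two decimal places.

1995.36

Forge's profit: π_F = (260 - 4Q)q_F - (117q_F). Setting ∂π_F/∂q_F = 0: 143 - 8q_F - 4(q_C) = 0.
Cinder's profit: π_C = (260 - 4Q)q_C - (50q_C). Setting ∂π_C/∂q_C = 0: 210 - 8q_C - 4(q_F) = 0.
Rearranging gives the reaction functions q_F = (143 - 4q_C)/8 and q_C = (210 - 4q_F)/8.
Solving the pair: q_F = 19/3, q_C = 277/12.
Price P = 260 - 4·(353/12) = 427/3.
Cinder's profit: (427/3 - 50)·(277/12) - 136 = 1995.3611.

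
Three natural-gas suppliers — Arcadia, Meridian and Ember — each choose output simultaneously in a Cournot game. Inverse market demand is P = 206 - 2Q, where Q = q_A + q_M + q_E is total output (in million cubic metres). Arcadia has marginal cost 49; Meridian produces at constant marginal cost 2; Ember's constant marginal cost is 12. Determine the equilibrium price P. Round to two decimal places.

Arcadia's profit: π_A = (206 - 2Q)q_A - (49q_A). Setting ∂π_A/∂q_A = 0: 157 - 4q_A - 2(q_M + q_E) = 0.
Meridian's profit: π_M = (206 - 2Q)q_M - (2q_M). Setting ∂π_M/∂q_M = 0: 204 - 4q_M - 2(q_A + q_E) = 0.
Ember's profit: π_E = (206 - 2Q)q_E - (12q_E). Setting ∂π_E/∂q_E = 0: 194 - 4q_E - 2(q_A + q_M) = 0.
Adding the 3 conditions: 555 − 4Q − 4Q = 0, i.e. Q = 555/8.
Back-substituting: q_A = (157 − 555/4)/2 = 73/8, q_M = (204 − 555/4)/2 = 261/8, q_E = (194 − 555/4)/2 = 221/8.
Total output Q = 555/8, so price P = 206 - 2·(555/8) = 269/4.

67.25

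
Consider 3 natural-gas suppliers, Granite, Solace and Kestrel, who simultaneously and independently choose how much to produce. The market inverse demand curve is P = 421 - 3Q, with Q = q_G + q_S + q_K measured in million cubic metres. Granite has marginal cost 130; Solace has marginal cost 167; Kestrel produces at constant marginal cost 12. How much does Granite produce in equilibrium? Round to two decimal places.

Granite's profit: π_G = (421 - 3Q)q_G - (130q_G). Setting ∂π_G/∂q_G = 0: 291 - 6q_G - 3(q_S + q_K) = 0.
Solace's first-order condition: 254 - 6q_S - 3(q_G + q_K) = 0.
Kestrel's profit: π_K = (421 - 3Q)q_K - (12q_K). Setting ∂π_K/∂q_K = 0: 409 - 6q_K - 3(q_G + q_S) = 0.
Summing all 3 equations gives 954 − 12Q = 0, hence Q = 159/2.
Back-substituting: q_G = (291 − 477/2)/3 = 35/2, q_S = (254 − 477/2)/3 = 31/6, q_K = (409 − 477/2)/3 = 341/6.

17.50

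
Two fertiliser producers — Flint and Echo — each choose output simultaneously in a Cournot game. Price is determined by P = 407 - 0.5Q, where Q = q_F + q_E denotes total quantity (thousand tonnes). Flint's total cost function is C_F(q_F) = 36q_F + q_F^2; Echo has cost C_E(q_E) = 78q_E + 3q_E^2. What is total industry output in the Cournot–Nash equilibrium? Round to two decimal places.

155.86

Flint's profit: π_F = (407 - 0.5Q)q_F - (36q_F + q_F²). Setting ∂π_F/∂q_F = 0: 371 - 3q_F - (1/2)(q_E) = 0.
Echo's first-order condition: 329 - 7q_E - (1/2)(q_F) = 0.
So q_F = (371 - (1/2)q_E)/3 and q_E = (329 - (1/2)q_F)/7.
Solving the pair: q_F = 117.2289, q_E = 38.6265.
Total output Q = 117.2289 + 38.6265 = 155.8554.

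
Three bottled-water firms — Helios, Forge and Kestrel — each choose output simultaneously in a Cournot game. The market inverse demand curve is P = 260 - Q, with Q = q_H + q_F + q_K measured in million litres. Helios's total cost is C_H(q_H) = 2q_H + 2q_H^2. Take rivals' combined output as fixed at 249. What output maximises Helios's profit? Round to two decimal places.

With rivals' combined output fixed at 249, Helios's profit is π_H = (260 - 249 - q_H)q_H - (2q_H + 2q_H²) = (11 - q_H)q_H - (2q_H + 2q_H²).
∂π_H/∂q_H = 9 - 6q_H = 0, so q_H = 3/2.

1.50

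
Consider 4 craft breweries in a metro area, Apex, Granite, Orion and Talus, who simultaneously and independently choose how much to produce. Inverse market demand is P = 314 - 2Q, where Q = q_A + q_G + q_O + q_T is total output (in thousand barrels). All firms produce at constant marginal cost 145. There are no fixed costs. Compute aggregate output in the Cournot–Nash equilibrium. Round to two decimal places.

A representative firm's profit is π_i = q_i(314 - 2Q) - 145q_i.
Setting ∂π_i/∂q_i = 0 with rivals' quantities fixed: 169 - 4q_i - 2·Σ_{j≠i} q_j = 0.
With identical firms every q_j equals q_i, so Σ_{j≠i} q_j = 3q_i and 169 = 10q_i, giving q_i = 169/10.
Total output Q = 169/10 + 169/10 + 169/10 + 169/10 = 338/5.

67.60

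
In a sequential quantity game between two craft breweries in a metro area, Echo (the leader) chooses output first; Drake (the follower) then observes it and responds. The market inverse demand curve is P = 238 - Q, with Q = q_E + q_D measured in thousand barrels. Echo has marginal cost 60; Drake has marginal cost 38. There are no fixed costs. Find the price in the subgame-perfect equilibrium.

The follower Drake best-responds to any q_E: π_D = (238 - Q)q_D - 38q_D.
∂π_D/∂q_D = 200 - q_E - 2q_D = 0 gives the reaction function q_D = (200 - q_E)/2.
Echo substitutes q_D(q_E) into its own profit: π_E = q_E(238 - q_E - (200 - q_E)/2) - 60q_E = (138 - (1/2)q_E)q_E - 60q_E.
Maximising: ∂π_E/∂q_E = 78 - q_E = 0, giving q_E = 78.
Then q_D = (200 - 78)/2 = 61.
Total output Q = 139, so price P = 238 - 139 = 99.

99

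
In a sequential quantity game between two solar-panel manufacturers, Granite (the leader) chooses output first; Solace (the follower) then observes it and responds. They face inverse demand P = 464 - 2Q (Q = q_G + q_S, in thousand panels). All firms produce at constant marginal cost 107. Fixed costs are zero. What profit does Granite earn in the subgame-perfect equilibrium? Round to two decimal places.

Solve by backward induction. Given q_G, the follower Solace maximises π_S = (464 - 2q_G - 2q_S)q_S - 107q_S.
Follower FOC: 357 - 2q_G - 4q_S = 0, so q_S(q_G) = (357 - 2q_G)/4.
Granite substitutes q_S(q_G) into its own profit: π_G = q_G(464 - 2q_G - (357 - 2q_G)/2) - 107q_G = (571/2 - q_G)q_G - 107q_G.
Leader FOC: 357/2 - 2q_G = 0, so q_G = 357/4.
Then q_S = (357 - 2·(357/4))/4 = 357/8.
Price P = 464 - 2·(1071/8) = 785/4.
Granite's profit: (785/4 - 107)·(357/4) = 7965.5625.

7965.56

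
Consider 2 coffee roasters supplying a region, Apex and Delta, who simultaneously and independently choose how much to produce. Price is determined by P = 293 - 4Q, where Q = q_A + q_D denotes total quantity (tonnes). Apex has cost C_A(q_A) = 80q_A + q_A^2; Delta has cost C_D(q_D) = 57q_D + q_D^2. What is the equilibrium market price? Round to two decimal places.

164.71

Apex's profit: π_A = (293 - 4Q)q_A - (80q_A + q_A²). Setting ∂π_A/∂q_A = 0: 213 - 10q_A - 4(q_D) = 0.
Delta's profit: π_D = (293 - 4Q)q_D - (57q_D + q_D²). Setting ∂π_D/∂q_D = 0: 236 - 10q_D - 4(q_A) = 0.
Rearranging gives the reaction functions q_A = (213 - 4q_D)/10 and q_D = (236 - 4q_A)/10.
Substituting one into the other gives q_A = 593/42 and q_D = 377/21.
Total output Q = 449/14, so price P = 293 - 4·(449/14) = 1153/7.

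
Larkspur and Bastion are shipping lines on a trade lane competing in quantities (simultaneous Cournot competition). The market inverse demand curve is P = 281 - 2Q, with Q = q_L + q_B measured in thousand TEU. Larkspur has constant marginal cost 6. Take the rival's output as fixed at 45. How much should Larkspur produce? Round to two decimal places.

46.25

With the rival's output fixed at 45, Larkspur's profit is π_L = (281 - 2·45 - 2q_L)q_L - (6q_L) = (191 - 2q_L)q_L - (6q_L).
∂π_L/∂q_L = 185 - 4q_L = 0, so q_L = 185/4.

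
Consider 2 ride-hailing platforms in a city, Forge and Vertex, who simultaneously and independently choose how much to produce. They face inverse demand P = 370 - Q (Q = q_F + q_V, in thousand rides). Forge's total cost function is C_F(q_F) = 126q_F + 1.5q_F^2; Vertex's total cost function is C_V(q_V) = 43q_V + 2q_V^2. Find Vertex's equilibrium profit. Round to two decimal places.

6902.07

Forge's profit: π_F = (370 - Q)q_F - (126q_F + (3/2)q_F²). Setting ∂π_F/∂q_F = 0: 244 - 5q_F - (q_V) = 0.
Vertex's profit: π_V = (370 - Q)q_V - (43q_V + 2q_V²). Setting ∂π_V/∂q_V = 0: 327 - 6q_V - (q_F) = 0.
Best responses: q_F = (244 - q_V)/5, q_V = (327 - q_F)/6.
Solving the pair: q_F = 1137/29, q_V = 1391/29.
Price P = 370 - 87.1724 = 282.8276.
Vertex's profit: 282.8276·(1391/29) - 43·(1391/29) - 2(1391/29)² = 6902.0725.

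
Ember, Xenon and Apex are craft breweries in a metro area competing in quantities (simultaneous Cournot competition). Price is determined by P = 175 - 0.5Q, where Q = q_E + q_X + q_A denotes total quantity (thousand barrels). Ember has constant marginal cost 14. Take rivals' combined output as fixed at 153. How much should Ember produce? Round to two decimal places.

With rivals' combined output fixed at 153, Ember's profit is π_E = (175 - (1/2)·153 - (1/2)q_E)q_E - (14q_E) = (197/2 - (1/2)q_E)q_E - (14q_E).
∂π_E/∂q_E = 169/2 - q_E = 0, so q_E = 169/2.

84.50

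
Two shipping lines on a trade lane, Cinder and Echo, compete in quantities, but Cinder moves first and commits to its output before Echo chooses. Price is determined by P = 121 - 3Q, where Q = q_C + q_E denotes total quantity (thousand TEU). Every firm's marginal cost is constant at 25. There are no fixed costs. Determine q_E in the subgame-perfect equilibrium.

8

Solve by backward induction. Given q_C, the follower Echo maximises π_E = (121 - 3q_C - 3q_E)q_E - 25q_E.
Setting the follower's marginal profit to zero, 96 - 3q_C - 6q_E = 0, i.e. q_E = (96 - 3q_C)/6.
Cinder substitutes q_E(q_C) into its own profit: π_C = q_C(121 - 3q_C - (96 - 3q_C)/2) - 25q_C = (73 - (3/2)q_C)q_C - 25q_C.
Leader FOC: 48 - 3q_C = 0, so q_C = 16.
Then q_E = (96 - 3·16)/6 = 8.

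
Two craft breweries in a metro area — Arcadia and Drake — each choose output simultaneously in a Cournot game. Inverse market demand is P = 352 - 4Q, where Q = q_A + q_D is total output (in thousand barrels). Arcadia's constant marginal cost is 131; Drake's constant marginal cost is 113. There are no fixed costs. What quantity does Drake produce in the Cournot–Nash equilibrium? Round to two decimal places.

Arcadia's profit: π_A = (352 - 4Q)q_A - (131q_A). Setting ∂π_A/∂q_A = 0: 221 - 8q_A - 4(q_D) = 0.
Drake's profit: π_D = (352 - 4Q)q_D - (113q_D). Setting ∂π_D/∂q_D = 0: 239 - 8q_D - 4(q_A) = 0.
Rearranging gives the reaction functions q_A = (221 - 4q_D)/8 and q_D = (239 - 4q_A)/8.
Solving the pair: q_A = 203/12, q_D = 257/12.

21.42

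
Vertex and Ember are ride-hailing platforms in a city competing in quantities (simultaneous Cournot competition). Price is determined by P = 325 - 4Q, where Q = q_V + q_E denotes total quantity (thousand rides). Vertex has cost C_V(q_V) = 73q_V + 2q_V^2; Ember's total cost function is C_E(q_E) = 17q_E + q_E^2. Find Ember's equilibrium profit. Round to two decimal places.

Vertex's profit: π_V = (325 - 4Q)q_V - (73q_V + 2q_V²). Setting ∂π_V/∂q_V = 0: 252 - 12q_V - 4(q_E) = 0.
Ember's first-order condition: 308 - 10q_E - 4(q_V) = 0.
Best responses: q_V = (252 - 4q_E)/12, q_E = (308 - 4q_V)/10.
Solving the pair: q_V = 161/13, q_E = 336/13.
Price P = 325 - 4·(497/13) = 172.0769.
Ember's profit: 172.0769·(336/13) - 17·(336/13) - (336/13)² = 3340.1183.

3340.12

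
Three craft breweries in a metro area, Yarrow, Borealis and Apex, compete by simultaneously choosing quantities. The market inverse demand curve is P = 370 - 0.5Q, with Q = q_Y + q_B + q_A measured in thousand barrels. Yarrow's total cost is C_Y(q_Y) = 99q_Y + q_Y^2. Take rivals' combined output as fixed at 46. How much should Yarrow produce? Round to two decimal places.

82.67

With rivals' combined output fixed at 46, Yarrow's profit is π_Y = (370 - (1/2)·46 - (1/2)q_Y)q_Y - (99q_Y + q_Y²) = (347 - (1/2)q_Y)q_Y - (99q_Y + q_Y²).
∂π_Y/∂q_Y = 248 - 3q_Y = 0, so q_Y = 248/3.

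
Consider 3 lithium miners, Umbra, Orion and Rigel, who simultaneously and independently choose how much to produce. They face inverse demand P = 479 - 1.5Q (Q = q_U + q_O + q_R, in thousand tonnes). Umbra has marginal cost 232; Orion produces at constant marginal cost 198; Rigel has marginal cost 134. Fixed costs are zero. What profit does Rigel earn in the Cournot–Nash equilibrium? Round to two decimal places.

10710.38

Umbra's profit: π_U = (479 - 1.5Q)q_U - (232q_U). Setting ∂π_U/∂q_U = 0: 247 - 3q_U - (3/2)(q_O + q_R) = 0.
Orion's profit: π_O = (479 - 1.5Q)q_O - (198q_O). Setting ∂π_O/∂q_O = 0: 281 - 3q_O - (3/2)(q_U + q_R) = 0.
Rigel's first-order condition: 345 - 3q_R - (3/2)(q_U + q_O) = 0.
Adding the 3 conditions: 873 − 3Q − 3Q = 0, i.e. Q = 291/2.
Back-substituting: q_U = (247 − 873/4)/(3/2) = 115/6, q_O = (281 − 873/4)/(3/2) = 251/6, q_R = (345 − 873/4)/(3/2) = 169/2.
Price P = 479 - (3/2)·(291/2) = 1043/4.
Rigel's profit: (1043/4 - 134)·(169/2) = 10710.3750.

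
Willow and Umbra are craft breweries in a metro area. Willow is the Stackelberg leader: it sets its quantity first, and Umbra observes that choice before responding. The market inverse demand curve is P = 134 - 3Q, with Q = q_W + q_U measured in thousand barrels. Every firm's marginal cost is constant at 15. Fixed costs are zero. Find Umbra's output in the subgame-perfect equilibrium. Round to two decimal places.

The follower Umbra best-responds to any q_W: π_U = (134 - 3Q)q_U - 15q_U.
∂π_U/∂q_U = 119 - 3q_W - 6q_U = 0 gives the reaction function q_U = (119 - 3q_W)/6.
The leader anticipates this reaction. Substituting into P = 134 - 3Q gives P = 149/2 - (3/2)q_W, so π_W = (149/2 - (3/2)q_W)q_W - 15q_W.
Leader FOC: 119/2 - 3q_W = 0, so q_W = 119/6.
Then q_U = (119 - 3·(119/6))/6 = 119/12.

9.92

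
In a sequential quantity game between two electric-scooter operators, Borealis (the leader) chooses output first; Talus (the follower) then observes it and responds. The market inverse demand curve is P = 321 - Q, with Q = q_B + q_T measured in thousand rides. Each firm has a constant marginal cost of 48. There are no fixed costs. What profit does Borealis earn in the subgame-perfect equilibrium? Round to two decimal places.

9316.13

Solve by backward induction. Given q_B, the follower Talus maximises π_T = (321 - q_B - q_T)q_T - 48q_T.
∂π_T/∂q_T = 273 - q_B - 2q_T = 0 gives the reaction function q_T = (273 - q_B)/2.
The leader anticipates this reaction. Substituting into P = 321 - Q gives P = 369/2 - (1/2)q_B, so π_B = (369/2 - (1/2)q_B)q_B - 48q_B.
The leader's first-order condition 273/2 - q_B = 0 yields q_B = 273/2.
Then q_T = (273 - 273/2)/2 = 273/4.
Price P = 321 - 819/4 = 465/4.
Borealis's profit: (465/4 - 48)·(273/2) = 9316.1250.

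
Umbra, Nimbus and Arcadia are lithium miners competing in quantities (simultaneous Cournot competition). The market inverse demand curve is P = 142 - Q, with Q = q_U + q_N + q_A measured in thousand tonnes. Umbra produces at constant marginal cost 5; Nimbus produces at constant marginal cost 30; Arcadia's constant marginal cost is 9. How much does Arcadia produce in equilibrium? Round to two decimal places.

37.50

Umbra's profit: π_U = (142 - Q)q_U - (5q_U). Setting ∂π_U/∂q_U = 0: 137 - 2q_U - (q_N + q_A) = 0.
Nimbus's profit: π_N = (142 - Q)q_N - (30q_N). Setting ∂π_N/∂q_N = 0: 112 - 2q_N - (q_U + q_A) = 0.
Arcadia's profit: π_A = (142 - Q)q_A - (9q_A). Setting ∂π_A/∂q_A = 0: 133 - 2q_A - (q_U + q_N) = 0.
Adding the 3 first-order conditions: 382 − 4Q = 0, so Q = 191/2.
Back-substituting: q_U = (137 − 191/2) = 83/2, q_N = (112 − 191/2) = 33/2, q_A = (133 − 191/2) = 75/2.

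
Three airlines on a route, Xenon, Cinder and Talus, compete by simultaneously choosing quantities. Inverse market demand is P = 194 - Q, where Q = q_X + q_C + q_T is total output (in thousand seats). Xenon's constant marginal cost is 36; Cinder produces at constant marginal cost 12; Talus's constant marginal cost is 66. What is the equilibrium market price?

77

Xenon's profit: π_X = (194 - Q)q_X - (36q_X). Setting ∂π_X/∂q_X = 0: 158 - 2q_X - (q_C + q_T) = 0.
Cinder's profit: π_C = (194 - Q)q_C - (12q_C). Setting ∂π_C/∂q_C = 0: 182 - 2q_C - (q_X + q_T) = 0.
Talus's first-order condition: 128 - 2q_T - (q_X + q_C) = 0.
Summing all 3 equations gives 468 − 4Q = 0, hence Q = 117.
Back-substituting: q_X = (158 − 117) = 41, q_C = (182 − 117) = 65, q_T = (128 − 117) = 11.
Total output Q = 117, so price P = 194 - 117 = 77.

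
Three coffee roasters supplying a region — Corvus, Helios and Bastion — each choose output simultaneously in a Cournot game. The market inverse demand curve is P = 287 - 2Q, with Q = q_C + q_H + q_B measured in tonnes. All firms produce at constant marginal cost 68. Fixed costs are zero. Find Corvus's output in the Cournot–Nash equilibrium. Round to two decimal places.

A representative firm's profit is π_i = q_i(287 - 2Q) - 68q_i.
First-order condition (treating rivals' output as given): 219 - 4q_i - 2·Σ_{j≠i} q_j = 0.
With identical firms every q_j equals q_i, so Σ_{j≠i} q_j = 2q_i and 219 = 8q_i, giving q_i = 219/8.

27.38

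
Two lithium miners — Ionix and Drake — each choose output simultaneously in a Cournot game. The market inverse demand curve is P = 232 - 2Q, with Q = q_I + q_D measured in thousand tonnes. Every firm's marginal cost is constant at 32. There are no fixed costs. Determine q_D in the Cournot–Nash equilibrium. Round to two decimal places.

33.33

Each firm earns π_i = (232 - 2Q)q_i - 32q_i.
First-order condition (treating rivals' output as given): 200 - 4q_i - 2q_j = 0.
With identical firms every q_j equals q_i, so q_j = q_i and 200 = 6q_i, giving q_i = 100/3.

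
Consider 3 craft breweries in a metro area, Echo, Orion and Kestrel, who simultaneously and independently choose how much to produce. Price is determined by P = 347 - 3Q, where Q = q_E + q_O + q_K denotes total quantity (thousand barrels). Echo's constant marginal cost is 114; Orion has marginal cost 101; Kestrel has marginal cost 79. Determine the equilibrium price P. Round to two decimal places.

Echo's profit: π_E = (347 - 3Q)q_E - (114q_E). Setting ∂π_E/∂q_E = 0: 233 - 6q_E - 3(q_O + q_K) = 0.
Orion's profit: π_O = (347 - 3Q)q_O - (101q_O). Setting ∂π_O/∂q_O = 0: 246 - 6q_O - 3(q_E + q_K) = 0.
Kestrel's profit: π_K = (347 - 3Q)q_K - (79q_K). Setting ∂π_K/∂q_K = 0: 268 - 6q_K - 3(q_E + q_O) = 0.
Summing all 3 equations gives 747 − 12Q = 0, hence Q = 249/4.
Back-substituting: q_E = (233 − 747/4)/3 = 185/12, q_O = (246 − 747/4)/3 = 79/4, q_K = (268 − 747/4)/3 = 325/12.
Total output Q = 249/4, so price P = 347 - 3·(249/4) = 641/4.

160.25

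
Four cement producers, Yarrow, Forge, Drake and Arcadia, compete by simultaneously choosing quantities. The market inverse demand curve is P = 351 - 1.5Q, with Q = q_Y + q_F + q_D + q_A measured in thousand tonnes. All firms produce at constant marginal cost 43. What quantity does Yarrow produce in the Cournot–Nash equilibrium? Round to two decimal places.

41.07

Each firm earns π_i = (351 - 1.5Q)q_i - 43q_i.
First-order condition (treating rivals' output as given): 308 - 3q_i - (3/2)·Σ_{j≠i} q_j = 0.
By symmetry each firm produces the same amount; substituting Σ_{j≠i} q_j = 3q_i yields q_i = 308/(15/2) = 616/15.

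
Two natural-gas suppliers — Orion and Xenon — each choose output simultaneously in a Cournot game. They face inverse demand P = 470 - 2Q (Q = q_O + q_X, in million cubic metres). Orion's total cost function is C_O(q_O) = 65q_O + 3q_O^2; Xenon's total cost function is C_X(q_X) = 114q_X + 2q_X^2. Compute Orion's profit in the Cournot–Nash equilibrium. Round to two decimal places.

5532.19

Orion's profit: π_O = (470 - 2Q)q_O - (65q_O + 3q_O²). Setting ∂π_O/∂q_O = 0: 405 - 10q_O - 2(q_X) = 0.
Xenon's first-order condition: 356 - 8q_X - 2(q_O) = 0.
Rearranging gives the reaction functions q_O = (405 - 2q_X)/10 and q_X = (356 - 2q_O)/8.
Substituting one into the other gives q_O = 632/19 and q_X = 1375/38.
Price P = 470 - 2·69.4474 = 331.1053.
Orion's profit: 331.1053·(632/19) - 65·(632/19) - 3(632/19)² = 5532.1884.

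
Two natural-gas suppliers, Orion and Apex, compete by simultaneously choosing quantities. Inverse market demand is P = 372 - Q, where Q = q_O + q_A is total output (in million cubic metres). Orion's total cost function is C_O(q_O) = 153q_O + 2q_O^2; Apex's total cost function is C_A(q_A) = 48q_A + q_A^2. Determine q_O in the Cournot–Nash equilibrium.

Orion's profit: π_O = (372 - Q)q_O - (153q_O + 2q_O²). Setting ∂π_O/∂q_O = 0: 219 - 6q_O - (q_A) = 0.
Apex's profit: π_A = (372 - Q)q_A - (48q_A + q_A²). Setting ∂π_A/∂q_A = 0: 324 - 4q_A - (q_O) = 0.
Rearranging gives the reaction functions q_O = (219 - q_A)/6 and q_A = (324 - q_O)/4.
Solving the pair: q_O = 24, q_A = 75.

24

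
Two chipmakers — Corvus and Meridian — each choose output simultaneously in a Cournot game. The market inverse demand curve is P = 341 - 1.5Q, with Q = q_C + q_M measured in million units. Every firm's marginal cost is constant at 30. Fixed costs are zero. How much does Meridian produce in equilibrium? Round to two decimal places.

A representative firm's profit is π_i = q_i(341 - 1.5Q) - 30q_i.
Setting ∂π_i/∂q_i = 0 with rivals' quantities fixed: 311 - 3q_i - (3/2)q_j = 0.
By symmetry each firm produces the same amount; substituting q_j = q_i yields q_i = 311/(9/2) = 622/9.

69.11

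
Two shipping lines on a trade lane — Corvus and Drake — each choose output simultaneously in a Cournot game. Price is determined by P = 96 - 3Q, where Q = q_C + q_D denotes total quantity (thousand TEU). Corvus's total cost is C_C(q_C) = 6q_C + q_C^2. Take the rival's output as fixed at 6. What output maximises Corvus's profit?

9

With the rival's output fixed at 6, Corvus's profit is π_C = (96 - 3·6 - 3q_C)q_C - (6q_C + q_C²) = (78 - 3q_C)q_C - (6q_C + q_C²).
∂π_C/∂q_C = 72 - 8q_C = 0, so q_C = 9.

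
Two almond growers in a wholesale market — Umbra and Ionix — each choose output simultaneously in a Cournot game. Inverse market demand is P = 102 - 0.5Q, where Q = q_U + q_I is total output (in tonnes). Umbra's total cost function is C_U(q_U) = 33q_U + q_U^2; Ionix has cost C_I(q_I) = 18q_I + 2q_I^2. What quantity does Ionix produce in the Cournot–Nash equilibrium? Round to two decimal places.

Umbra's profit: π_U = (102 - 0.5Q)q_U - (33q_U + q_U²). Setting ∂π_U/∂q_U = 0: 69 - 3q_U - (1/2)(q_I) = 0.
Ionix's profit: π_I = (102 - 0.5Q)q_I - (18q_I + 2q_I²). Setting ∂π_I/∂q_I = 0: 84 - 5q_I - (1/2)(q_U) = 0.
Best responses: q_U = (69 - (1/2)q_I)/3, q_I = (84 - (1/2)q_U)/5.
Substituting one into the other gives q_U = 1212/59 and q_I = 870/59.

14.75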